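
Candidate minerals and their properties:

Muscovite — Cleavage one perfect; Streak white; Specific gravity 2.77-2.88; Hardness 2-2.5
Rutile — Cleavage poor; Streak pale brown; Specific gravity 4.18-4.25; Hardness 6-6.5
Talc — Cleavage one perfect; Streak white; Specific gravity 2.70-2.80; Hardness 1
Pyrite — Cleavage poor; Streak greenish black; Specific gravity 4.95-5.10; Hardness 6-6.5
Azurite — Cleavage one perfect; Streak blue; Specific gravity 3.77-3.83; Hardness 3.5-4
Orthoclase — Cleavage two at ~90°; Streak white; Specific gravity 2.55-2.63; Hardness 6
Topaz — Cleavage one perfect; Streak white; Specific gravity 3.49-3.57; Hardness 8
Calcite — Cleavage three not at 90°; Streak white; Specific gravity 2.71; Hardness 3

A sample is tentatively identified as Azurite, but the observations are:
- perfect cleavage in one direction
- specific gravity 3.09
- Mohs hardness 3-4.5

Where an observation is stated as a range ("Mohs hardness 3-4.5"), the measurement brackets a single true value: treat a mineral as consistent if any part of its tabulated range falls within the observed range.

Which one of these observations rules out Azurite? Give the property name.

Perfect cleavage in one direction: Azurite has cleavage one perfect — agrees.
Specific gravity 3.09: Azurite has SG 3.77-3.83 — outside the reference range.
Mohs hardness 3-4.5: Azurite has hardness 3.5-4 — agrees.
Only the specific gravity is inconsistent.

specific gravity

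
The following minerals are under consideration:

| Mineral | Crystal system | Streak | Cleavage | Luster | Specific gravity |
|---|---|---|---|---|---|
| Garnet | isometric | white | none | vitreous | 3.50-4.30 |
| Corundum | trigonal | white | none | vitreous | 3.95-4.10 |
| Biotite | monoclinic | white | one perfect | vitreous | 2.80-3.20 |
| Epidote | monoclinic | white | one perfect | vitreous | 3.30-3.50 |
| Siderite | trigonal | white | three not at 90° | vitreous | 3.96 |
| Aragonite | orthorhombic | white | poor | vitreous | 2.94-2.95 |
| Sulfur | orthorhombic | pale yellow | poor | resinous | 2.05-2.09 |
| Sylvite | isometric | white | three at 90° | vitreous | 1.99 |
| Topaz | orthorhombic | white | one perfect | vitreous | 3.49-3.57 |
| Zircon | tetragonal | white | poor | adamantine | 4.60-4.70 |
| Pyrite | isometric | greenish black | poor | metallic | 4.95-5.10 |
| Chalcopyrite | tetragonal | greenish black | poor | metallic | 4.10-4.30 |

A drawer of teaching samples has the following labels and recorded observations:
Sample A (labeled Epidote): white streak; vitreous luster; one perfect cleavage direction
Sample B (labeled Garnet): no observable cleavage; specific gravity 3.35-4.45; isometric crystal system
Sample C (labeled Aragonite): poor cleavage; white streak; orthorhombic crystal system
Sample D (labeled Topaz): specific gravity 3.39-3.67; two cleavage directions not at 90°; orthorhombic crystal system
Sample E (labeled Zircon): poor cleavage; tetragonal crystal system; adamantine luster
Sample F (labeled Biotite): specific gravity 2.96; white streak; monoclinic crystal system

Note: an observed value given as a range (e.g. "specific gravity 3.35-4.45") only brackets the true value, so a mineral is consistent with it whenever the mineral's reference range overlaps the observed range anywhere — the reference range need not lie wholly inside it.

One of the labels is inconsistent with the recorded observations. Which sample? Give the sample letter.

Sample A: every observation is compatible with the reference values for Epidote.
Sample B: every observation is compatible with the reference values for Garnet.
Sample C: every observation is compatible with the reference values for Aragonite.
Sample D: Topaz has cleavage one perfect, but the record shows two cleavage directions not at 90° — this label is wrong.
Sample E: every observation is compatible with the reference values for Zircon.
Sample F: every observation is compatible with the reference values for Biotite.
Sample D is the mislabeled one.

D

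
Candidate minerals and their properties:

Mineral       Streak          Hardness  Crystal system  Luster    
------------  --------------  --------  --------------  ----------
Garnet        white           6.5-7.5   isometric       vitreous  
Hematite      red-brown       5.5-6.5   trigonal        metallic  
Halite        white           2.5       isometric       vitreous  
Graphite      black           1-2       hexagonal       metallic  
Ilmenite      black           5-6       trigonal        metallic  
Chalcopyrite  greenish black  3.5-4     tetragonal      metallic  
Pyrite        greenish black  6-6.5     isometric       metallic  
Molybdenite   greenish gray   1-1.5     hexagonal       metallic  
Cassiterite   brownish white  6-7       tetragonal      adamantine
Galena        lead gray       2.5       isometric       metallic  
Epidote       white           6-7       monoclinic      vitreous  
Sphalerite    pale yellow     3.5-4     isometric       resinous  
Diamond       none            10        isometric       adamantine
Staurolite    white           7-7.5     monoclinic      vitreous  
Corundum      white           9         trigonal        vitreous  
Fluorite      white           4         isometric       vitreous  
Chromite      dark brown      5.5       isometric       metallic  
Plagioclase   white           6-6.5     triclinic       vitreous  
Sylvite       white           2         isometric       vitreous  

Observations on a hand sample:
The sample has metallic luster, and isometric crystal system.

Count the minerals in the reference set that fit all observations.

Metallic luster — narrows the field to Hematite, Graphite, Ilmenite, Chalcopyrite, Pyrite, Molybdenite, Galena, Chromite.
Isometric crystal system — only Pyrite, Galena, Chromite remain.
The minerals that satisfy all observations are Chromite, Galena, Pyrite.
That is 3 minerals.

3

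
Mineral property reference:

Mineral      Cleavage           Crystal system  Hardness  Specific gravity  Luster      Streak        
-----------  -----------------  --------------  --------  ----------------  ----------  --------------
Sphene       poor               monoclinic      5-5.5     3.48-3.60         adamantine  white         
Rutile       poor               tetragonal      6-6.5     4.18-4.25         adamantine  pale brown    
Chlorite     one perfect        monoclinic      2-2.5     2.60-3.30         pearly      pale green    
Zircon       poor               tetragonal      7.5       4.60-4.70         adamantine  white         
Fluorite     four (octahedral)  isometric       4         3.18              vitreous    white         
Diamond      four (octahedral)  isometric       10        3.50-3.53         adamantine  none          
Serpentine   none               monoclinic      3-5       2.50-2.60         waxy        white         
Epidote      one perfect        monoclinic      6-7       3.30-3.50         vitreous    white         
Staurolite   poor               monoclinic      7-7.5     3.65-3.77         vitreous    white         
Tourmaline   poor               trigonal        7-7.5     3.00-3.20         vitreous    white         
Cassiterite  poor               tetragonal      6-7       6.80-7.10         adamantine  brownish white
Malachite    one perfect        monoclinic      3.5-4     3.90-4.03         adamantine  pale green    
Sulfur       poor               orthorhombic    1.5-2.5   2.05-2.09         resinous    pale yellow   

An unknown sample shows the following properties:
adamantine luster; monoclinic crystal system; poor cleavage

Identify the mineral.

Sphene

Adamantine luster — leaves Sphene, Rutile, Zircon, Diamond, Cassiterite, Malachite.
Monoclinic crystal system — leaves Sphene, Malachite.
Poor cleavage excludes Malachite.
Sphene is the sole remaining match.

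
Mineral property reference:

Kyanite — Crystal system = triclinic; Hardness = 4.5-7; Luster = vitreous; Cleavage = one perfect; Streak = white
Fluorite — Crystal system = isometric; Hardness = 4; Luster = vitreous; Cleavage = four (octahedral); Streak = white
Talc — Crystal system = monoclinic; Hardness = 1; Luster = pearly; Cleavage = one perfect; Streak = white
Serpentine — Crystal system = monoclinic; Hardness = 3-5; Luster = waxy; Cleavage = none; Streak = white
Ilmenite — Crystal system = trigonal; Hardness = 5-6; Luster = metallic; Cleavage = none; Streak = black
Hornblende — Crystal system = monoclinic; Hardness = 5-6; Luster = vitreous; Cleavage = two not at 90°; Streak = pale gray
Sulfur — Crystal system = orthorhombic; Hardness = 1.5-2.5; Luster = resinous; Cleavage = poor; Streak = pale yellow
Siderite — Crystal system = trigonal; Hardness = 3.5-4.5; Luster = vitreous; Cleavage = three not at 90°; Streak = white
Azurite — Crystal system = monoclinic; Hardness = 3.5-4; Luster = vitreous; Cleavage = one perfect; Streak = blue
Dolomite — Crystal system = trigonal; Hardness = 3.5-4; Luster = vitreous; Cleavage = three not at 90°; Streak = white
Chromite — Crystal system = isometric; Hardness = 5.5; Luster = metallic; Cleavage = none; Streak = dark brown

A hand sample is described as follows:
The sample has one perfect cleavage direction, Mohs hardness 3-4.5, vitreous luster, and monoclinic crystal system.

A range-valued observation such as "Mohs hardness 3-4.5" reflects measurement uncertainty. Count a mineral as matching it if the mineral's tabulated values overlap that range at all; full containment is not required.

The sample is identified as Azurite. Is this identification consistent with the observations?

One perfect cleavage direction — agrees with Azurite (cleavage one perfect).
Mohs hardness 3-4.5 — agrees with Azurite (hardness 3.5-4).
Vitreous luster — agrees with Azurite (vitreous luster).
Monoclinic crystal system — agrees with Azurite (monoclinic system).
All observations are consistent with the tabulated values for Azurite.

Yes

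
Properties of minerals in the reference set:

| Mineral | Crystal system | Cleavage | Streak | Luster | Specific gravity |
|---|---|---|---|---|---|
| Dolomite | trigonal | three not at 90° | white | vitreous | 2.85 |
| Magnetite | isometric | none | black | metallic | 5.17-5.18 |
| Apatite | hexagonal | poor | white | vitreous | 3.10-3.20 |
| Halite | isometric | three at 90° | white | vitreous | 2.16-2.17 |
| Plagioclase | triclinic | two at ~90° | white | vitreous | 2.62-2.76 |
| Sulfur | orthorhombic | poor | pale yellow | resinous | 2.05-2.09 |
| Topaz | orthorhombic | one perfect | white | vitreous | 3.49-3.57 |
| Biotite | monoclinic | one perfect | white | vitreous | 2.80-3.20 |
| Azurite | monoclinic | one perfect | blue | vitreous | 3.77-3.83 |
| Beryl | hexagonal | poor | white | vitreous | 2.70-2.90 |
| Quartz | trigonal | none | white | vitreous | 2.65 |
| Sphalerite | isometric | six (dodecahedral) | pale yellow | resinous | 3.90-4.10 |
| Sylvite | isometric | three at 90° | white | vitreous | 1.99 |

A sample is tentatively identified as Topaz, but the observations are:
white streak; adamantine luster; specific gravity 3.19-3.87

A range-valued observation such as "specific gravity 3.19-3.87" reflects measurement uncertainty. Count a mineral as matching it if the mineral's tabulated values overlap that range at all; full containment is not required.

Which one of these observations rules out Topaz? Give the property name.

luster

White streak: Topaz has white streak — matches.
Adamantine luster: Topaz has vitreous luster — does not match.
Specific gravity 3.19-3.87: Topaz has SG 3.49-3.57 — matches.
The luster is the one property that does not fit.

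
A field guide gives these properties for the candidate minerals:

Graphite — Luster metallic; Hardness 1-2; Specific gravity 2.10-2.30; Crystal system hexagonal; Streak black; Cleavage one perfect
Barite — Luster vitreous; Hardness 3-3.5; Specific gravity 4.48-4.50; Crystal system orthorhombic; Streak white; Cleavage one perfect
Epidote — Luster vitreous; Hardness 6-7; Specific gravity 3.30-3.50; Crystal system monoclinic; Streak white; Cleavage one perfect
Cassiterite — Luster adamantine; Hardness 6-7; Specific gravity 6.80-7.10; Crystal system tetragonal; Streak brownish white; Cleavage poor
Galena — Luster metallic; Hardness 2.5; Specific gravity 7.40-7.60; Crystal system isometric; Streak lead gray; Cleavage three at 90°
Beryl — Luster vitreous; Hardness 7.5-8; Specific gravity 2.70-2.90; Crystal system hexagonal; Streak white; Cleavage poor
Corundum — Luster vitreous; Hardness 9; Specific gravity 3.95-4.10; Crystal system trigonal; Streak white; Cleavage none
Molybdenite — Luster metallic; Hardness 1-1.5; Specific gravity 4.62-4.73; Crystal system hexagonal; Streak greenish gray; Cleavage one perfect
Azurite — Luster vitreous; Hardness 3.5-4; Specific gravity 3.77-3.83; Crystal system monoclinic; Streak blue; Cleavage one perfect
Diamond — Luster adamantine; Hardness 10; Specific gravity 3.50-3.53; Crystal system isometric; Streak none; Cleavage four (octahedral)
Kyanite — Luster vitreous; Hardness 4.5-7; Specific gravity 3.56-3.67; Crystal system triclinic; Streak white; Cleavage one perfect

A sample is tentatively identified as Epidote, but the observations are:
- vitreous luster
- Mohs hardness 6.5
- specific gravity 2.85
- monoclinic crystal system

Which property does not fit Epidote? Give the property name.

specific gravity

Vitreous luster: Epidote has vitreous luster — agrees.
Mohs hardness 6.5: Epidote has hardness 6-7 — agrees.
Specific gravity 2.85: Epidote has SG 3.30-3.50 — does not match.
Monoclinic crystal system: Epidote has monoclinic system — agrees.
The specific gravity is the one property that does not fit.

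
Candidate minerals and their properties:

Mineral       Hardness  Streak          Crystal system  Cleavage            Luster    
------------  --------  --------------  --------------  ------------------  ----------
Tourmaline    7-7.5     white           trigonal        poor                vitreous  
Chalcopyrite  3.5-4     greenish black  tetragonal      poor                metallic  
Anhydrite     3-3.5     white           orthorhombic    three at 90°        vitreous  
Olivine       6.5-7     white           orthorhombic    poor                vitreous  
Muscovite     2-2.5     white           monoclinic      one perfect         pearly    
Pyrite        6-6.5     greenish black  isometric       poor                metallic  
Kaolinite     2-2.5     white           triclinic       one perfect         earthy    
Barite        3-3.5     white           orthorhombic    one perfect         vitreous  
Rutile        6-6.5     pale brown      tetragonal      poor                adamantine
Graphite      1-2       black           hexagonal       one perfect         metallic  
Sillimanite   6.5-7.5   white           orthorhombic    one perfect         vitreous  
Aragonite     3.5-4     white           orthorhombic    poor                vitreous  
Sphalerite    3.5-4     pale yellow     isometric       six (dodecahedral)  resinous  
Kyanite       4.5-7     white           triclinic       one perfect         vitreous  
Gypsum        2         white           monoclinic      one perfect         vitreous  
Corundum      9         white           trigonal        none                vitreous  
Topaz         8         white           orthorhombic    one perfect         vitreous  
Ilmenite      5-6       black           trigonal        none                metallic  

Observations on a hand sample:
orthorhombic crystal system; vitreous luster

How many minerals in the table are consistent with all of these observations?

6

Orthorhombic crystal system: narrows the field to Anhydrite, Olivine, Barite, Sillimanite, Aragonite, Topaz.
Vitreous luster: no further eliminations.
Remaining candidates: Anhydrite, Aragonite, Barite, Olivine, Sillimanite, Topaz.
That is 6 minerals.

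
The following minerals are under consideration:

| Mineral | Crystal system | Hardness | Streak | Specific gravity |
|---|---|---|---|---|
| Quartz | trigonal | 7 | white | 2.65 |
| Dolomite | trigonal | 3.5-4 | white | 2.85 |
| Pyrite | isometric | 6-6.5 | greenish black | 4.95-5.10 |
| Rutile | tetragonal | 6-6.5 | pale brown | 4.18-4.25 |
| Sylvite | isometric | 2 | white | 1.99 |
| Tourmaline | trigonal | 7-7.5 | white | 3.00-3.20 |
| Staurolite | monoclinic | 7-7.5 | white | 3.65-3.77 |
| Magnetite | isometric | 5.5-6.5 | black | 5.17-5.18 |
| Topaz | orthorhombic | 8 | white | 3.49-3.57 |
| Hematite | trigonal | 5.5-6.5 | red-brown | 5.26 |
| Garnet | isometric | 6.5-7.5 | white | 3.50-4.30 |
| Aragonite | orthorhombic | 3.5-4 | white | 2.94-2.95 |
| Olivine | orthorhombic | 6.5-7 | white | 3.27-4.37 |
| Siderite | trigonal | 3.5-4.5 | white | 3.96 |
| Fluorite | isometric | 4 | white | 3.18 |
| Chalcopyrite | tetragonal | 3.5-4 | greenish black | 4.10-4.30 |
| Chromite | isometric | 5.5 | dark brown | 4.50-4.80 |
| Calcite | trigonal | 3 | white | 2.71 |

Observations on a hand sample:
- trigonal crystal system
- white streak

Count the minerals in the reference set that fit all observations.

5

Trigonal crystal system: Quartz, Dolomite, Tourmaline, Hematite, Siderite, Calcite remain.
White streak is inconsistent with Hematite.
The minerals that satisfy all observations are Calcite, Dolomite, Quartz, Siderite, Tourmaline.
That is 5 minerals.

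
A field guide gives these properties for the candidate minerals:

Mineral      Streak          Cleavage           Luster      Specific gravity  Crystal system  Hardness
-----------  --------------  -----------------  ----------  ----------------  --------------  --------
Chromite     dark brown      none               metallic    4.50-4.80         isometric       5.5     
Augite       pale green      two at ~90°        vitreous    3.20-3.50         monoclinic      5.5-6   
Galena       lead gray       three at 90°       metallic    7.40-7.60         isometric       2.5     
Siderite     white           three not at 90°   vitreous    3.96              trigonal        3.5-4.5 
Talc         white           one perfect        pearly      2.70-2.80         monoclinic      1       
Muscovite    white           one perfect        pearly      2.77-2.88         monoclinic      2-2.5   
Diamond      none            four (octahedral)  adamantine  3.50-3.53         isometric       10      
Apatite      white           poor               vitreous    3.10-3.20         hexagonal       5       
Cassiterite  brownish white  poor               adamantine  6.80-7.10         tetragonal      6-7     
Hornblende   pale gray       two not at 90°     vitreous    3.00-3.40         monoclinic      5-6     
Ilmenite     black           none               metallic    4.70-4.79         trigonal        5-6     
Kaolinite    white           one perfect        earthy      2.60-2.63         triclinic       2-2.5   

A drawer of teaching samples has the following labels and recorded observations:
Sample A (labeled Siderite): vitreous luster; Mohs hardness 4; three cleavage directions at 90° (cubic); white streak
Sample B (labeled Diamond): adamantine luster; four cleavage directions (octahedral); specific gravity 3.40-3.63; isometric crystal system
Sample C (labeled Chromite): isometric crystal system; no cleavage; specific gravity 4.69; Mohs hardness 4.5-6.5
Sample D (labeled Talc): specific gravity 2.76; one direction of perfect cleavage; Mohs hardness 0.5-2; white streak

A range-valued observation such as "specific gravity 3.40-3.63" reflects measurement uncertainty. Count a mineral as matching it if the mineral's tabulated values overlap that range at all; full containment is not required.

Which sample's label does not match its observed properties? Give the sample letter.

A

Sample A: three cleavage directions at 90° (cubic) is outside the reference for Siderite (cleavage three not at 90°) — mislabeled.
Sample B: observations are consistent with Diamond.
Sample C: observations are consistent with Chromite.
Sample D: observations are consistent with Talc.
Sample A is the mislabeled one.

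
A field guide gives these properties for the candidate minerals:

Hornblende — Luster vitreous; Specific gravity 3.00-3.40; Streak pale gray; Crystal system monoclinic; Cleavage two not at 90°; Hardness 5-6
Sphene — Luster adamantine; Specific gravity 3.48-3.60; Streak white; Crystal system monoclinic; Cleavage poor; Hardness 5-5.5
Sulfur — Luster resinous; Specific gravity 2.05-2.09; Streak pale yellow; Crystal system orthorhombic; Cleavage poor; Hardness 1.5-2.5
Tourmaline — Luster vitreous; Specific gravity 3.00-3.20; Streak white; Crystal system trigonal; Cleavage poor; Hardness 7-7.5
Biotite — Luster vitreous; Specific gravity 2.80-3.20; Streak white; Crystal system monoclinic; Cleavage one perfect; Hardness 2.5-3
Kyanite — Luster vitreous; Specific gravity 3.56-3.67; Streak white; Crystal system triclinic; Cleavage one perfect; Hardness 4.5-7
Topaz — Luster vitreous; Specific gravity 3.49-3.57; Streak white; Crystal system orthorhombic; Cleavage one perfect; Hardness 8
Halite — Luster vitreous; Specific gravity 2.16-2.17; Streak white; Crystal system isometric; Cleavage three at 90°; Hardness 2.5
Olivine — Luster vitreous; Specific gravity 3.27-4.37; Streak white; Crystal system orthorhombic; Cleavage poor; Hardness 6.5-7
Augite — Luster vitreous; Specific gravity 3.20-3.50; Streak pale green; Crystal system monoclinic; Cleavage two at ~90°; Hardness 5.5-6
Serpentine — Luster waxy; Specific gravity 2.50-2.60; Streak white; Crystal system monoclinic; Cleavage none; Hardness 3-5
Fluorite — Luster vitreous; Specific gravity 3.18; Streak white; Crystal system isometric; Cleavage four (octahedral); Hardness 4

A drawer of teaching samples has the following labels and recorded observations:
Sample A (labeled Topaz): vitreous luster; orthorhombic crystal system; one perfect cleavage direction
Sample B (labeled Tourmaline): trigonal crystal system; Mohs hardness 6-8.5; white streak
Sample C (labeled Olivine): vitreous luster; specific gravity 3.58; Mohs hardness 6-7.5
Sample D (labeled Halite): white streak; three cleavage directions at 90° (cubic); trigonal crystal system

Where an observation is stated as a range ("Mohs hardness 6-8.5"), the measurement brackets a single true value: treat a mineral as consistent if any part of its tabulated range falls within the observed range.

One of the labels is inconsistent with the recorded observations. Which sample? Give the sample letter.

D

Sample A: all recorded properties match Topaz.
Sample B: all recorded properties match Tourmaline.
Sample C: all recorded properties match Olivine.
Sample D: Halite has isometric system, but the record shows trigonal crystal system — this label is wrong.
Sample D is the mislabeled one.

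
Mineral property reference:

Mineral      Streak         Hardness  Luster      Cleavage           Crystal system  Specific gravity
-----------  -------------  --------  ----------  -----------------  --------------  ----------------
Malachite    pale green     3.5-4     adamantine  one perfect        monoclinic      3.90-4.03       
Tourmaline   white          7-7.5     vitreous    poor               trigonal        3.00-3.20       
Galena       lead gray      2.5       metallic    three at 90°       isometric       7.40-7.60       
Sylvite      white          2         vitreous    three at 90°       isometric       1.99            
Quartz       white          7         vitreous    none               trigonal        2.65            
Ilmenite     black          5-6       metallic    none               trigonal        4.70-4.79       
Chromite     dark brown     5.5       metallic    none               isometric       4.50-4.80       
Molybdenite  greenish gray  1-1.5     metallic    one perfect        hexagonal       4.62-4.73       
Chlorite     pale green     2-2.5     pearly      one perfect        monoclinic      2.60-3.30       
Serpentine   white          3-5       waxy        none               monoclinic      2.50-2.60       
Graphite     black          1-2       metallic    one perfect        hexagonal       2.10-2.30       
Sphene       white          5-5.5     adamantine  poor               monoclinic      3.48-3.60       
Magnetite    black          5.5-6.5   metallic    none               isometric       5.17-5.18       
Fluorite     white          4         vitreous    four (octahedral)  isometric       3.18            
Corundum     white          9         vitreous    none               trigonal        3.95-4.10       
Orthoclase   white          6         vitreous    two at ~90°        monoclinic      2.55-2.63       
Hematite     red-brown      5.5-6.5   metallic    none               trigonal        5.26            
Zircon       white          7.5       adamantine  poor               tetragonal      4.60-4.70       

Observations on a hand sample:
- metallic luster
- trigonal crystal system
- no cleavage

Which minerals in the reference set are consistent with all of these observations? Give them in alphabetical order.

Hematite, Ilmenite

Metallic luster: Galena, Ilmenite, Chromite, Molybdenite, Graphite, Magnetite, Hematite remain.
Trigonal crystal system: narrows the field to Ilmenite, Hematite.
No cleavage: all remaining candidates fit.
Remaining candidates: Hematite, Ilmenite.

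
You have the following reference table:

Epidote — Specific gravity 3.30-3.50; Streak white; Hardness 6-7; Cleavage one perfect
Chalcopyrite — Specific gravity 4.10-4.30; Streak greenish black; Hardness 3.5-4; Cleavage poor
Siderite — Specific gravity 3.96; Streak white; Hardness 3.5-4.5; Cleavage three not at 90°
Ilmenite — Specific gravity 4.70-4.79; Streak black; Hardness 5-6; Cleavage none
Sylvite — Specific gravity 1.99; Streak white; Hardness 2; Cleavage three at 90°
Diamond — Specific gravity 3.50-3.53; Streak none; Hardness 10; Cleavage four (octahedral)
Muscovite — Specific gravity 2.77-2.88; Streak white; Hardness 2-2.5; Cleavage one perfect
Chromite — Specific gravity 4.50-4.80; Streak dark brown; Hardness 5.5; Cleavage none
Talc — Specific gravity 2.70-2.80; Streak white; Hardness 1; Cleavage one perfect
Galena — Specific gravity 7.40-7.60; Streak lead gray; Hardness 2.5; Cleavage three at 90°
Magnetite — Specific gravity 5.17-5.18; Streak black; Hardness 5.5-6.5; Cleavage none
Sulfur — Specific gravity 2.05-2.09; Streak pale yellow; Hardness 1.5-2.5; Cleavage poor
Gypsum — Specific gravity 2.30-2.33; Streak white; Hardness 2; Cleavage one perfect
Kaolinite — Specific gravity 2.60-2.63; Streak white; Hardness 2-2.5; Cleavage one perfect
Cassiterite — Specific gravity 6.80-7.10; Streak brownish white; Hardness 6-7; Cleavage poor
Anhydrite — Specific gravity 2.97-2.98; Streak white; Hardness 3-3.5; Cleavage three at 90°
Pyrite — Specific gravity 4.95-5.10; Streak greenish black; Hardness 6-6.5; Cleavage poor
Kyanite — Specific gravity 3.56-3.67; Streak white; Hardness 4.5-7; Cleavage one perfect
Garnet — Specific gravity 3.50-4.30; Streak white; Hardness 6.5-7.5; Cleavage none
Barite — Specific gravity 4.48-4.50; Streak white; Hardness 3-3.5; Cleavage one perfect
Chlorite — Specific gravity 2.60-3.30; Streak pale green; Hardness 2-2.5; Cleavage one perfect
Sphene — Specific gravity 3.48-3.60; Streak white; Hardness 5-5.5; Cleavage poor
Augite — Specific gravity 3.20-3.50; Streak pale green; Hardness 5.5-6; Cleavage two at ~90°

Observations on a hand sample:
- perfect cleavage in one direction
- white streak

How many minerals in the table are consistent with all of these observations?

7

Perfect cleavage in one direction: leaves Epidote, Muscovite, Talc, Gypsum, Kaolinite, Kyanite, Barite, Chlorite.
White streak eliminates Chlorite.
Remaining candidates: Barite, Epidote, Gypsum, Kaolinite, Kyanite, Muscovite, Talc.
That is 7 minerals.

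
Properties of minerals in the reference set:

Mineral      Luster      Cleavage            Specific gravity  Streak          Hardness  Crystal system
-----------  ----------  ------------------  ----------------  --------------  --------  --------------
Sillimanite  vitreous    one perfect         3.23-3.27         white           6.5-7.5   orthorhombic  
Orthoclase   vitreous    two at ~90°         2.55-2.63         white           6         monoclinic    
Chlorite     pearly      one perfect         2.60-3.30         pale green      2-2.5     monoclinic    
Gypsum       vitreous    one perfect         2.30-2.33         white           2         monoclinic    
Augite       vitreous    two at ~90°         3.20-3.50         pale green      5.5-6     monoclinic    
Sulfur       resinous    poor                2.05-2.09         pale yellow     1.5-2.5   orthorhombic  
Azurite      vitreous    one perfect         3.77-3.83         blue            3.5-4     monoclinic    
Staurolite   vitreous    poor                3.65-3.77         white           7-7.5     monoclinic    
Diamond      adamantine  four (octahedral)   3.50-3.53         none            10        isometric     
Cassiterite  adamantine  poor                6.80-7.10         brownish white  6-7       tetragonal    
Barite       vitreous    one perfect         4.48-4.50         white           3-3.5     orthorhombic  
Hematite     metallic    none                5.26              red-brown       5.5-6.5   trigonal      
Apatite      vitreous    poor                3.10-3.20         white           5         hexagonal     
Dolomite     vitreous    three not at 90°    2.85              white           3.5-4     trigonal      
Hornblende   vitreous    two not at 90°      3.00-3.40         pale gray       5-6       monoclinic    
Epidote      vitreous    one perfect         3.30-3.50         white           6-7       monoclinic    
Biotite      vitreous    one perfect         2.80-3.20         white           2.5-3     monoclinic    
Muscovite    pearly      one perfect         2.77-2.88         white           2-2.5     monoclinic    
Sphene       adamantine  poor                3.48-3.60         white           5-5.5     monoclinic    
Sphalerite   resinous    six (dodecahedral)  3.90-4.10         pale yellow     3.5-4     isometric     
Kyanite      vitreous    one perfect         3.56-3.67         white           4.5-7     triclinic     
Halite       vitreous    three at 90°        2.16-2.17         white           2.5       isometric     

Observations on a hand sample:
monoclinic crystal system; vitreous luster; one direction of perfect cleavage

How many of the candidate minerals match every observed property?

4

Monoclinic crystal system — only Orthoclase, Chlorite, Gypsum, Augite, Azurite, Staurolite, Hornblende, Epidote, Biotite, Muscovite, Sphene remain.
Vitreous luster rules out Chlorite, Muscovite, Sphene.
One direction of perfect cleavage rules out Orthoclase, Augite, Staurolite, Hornblende.
The minerals that satisfy all observations are Azurite, Biotite, Epidote, Gypsum.
That is 4 minerals.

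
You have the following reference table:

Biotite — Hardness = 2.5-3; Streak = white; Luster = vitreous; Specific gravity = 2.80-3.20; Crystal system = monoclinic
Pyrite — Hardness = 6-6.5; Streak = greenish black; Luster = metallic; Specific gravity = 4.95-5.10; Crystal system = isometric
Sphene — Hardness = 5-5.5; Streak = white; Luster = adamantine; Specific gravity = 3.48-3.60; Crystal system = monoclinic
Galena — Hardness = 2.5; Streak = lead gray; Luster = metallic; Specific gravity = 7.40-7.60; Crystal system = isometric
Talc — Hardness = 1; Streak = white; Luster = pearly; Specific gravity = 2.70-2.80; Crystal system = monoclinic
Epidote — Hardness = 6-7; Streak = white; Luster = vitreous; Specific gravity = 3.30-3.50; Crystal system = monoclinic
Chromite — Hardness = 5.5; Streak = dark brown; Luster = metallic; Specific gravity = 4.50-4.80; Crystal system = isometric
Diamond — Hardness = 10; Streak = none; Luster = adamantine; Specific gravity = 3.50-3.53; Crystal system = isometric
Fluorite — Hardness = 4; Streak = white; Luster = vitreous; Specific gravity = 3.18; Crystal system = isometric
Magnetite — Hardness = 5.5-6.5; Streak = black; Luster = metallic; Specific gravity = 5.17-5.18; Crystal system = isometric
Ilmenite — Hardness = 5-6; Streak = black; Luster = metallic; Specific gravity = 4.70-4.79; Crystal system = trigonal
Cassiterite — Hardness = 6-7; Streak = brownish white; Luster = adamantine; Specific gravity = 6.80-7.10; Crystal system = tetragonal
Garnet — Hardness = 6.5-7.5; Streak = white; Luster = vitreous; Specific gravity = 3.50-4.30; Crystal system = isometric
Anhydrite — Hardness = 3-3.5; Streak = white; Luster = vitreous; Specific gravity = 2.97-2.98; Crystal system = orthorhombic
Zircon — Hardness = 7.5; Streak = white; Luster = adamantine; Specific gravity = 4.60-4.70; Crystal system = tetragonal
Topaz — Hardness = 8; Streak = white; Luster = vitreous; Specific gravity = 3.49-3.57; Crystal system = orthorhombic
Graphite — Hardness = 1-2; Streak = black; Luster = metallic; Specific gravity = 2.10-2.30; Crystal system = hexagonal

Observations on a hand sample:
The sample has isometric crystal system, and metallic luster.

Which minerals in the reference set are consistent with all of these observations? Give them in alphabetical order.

Chromite, Galena, Magnetite, Pyrite

Isometric crystal system: Pyrite, Galena, Chromite, Diamond, Fluorite, Magnetite, Garnet remain.
Metallic luster excludes Diamond, Fluorite, Garnet.
The minerals that satisfy all observations are Chromite, Galena, Magnetite, Pyrite.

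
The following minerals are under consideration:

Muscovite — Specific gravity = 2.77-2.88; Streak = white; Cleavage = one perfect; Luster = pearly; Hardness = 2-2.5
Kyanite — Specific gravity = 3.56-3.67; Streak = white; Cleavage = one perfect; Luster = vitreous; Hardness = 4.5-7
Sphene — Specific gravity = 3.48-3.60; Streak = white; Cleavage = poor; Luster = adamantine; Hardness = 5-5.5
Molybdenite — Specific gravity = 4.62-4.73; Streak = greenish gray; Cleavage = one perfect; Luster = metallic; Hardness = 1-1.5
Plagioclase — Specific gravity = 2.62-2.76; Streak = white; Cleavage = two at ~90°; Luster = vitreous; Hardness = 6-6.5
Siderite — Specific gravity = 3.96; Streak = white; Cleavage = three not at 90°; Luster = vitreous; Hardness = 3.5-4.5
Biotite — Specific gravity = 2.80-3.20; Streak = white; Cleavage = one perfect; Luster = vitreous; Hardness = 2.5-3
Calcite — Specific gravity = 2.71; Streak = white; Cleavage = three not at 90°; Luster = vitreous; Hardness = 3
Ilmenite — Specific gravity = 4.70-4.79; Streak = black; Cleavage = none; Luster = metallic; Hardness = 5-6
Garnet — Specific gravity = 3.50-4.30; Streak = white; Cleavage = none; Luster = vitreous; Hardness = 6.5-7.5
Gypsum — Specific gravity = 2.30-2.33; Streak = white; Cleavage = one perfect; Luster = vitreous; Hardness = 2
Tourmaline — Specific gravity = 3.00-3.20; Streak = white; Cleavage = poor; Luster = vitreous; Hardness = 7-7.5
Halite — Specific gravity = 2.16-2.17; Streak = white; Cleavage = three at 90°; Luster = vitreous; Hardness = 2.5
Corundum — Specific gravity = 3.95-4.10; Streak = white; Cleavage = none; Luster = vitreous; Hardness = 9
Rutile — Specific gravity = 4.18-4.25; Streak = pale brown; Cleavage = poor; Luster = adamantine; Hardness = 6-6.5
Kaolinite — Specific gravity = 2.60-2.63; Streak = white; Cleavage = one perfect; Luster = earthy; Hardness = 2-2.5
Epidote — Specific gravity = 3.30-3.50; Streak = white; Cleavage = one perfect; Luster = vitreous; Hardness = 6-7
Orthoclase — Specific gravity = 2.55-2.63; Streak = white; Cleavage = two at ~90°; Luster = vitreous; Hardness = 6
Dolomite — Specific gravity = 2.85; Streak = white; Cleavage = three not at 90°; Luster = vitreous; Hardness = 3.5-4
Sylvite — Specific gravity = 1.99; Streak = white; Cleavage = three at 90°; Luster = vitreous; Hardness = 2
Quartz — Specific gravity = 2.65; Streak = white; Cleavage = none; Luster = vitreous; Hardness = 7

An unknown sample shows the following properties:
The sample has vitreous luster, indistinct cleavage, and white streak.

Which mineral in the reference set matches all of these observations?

Tourmaline

Vitreous luster excludes Muscovite, Sphene, Molybdenite, Ilmenite, Rutile, Kaolinite.
Indistinct cleavage: leaves Tourmaline.
White streak: every remaining candidate is consistent.
Only Tourmaline satisfies all observations.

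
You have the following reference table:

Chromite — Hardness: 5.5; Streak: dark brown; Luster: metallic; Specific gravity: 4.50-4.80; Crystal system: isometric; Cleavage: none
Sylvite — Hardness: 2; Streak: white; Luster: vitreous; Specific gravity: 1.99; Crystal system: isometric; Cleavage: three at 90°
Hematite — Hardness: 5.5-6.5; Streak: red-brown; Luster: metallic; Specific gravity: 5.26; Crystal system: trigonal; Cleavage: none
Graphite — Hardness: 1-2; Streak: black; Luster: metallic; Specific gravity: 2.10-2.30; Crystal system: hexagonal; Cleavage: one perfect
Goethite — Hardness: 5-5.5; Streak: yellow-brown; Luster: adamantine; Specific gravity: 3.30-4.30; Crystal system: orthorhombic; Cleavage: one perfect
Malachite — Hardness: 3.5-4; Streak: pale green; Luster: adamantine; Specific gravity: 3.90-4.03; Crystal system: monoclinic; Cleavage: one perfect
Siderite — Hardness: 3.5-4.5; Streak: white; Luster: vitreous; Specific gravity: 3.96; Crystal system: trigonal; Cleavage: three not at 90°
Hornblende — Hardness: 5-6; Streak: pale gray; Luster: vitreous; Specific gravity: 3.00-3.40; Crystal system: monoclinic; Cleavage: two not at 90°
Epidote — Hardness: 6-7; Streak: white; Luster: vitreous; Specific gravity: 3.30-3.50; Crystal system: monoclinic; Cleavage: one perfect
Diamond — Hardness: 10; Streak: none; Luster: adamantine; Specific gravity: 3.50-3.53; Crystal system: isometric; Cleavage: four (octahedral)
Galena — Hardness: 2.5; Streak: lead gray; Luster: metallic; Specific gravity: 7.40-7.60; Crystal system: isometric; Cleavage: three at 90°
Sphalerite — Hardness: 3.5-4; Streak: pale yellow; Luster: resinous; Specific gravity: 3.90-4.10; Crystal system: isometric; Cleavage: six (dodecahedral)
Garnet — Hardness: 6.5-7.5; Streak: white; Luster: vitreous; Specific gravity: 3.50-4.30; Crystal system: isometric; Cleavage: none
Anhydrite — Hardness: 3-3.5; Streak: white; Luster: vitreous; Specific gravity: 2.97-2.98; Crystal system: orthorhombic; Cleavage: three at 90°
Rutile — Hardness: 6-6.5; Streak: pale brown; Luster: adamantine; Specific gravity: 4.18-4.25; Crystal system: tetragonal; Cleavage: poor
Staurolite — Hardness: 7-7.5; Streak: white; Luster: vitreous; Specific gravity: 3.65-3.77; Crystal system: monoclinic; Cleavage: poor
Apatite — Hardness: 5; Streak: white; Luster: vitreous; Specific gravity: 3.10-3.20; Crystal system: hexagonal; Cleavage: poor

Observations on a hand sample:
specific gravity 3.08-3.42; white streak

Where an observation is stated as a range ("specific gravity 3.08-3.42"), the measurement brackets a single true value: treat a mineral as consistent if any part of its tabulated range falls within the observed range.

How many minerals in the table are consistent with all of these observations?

2

Specific gravity 3.08-3.42 — leaves Goethite, Hornblende, Epidote, Apatite.
White streak rules out Goethite, Hornblende.
Consistent with every observation: Apatite, Epidote.
That is 2 minerals.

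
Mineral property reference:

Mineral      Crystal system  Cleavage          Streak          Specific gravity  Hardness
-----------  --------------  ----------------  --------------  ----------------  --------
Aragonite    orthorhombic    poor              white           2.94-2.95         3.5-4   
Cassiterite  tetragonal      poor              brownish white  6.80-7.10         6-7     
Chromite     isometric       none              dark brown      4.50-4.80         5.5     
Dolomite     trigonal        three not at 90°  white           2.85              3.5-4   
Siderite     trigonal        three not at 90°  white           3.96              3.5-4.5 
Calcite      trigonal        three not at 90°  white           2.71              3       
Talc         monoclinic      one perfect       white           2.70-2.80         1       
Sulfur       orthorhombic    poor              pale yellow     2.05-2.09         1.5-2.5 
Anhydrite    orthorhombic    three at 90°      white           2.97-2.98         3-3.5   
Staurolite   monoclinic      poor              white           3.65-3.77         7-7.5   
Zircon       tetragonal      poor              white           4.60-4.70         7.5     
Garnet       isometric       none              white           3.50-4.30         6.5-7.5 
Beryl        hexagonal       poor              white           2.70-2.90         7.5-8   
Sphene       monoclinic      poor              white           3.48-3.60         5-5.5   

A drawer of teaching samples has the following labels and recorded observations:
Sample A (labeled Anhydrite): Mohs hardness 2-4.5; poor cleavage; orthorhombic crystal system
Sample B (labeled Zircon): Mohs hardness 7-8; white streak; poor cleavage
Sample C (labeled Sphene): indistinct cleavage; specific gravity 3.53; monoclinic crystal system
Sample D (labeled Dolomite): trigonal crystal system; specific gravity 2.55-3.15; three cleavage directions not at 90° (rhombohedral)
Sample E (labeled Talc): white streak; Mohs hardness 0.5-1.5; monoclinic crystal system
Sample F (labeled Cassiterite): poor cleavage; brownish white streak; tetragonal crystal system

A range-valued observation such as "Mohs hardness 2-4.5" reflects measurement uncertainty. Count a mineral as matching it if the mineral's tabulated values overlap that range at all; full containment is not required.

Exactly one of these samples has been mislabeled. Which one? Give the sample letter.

A

Sample A: poor cleavage is outside the reference for Anhydrite (cleavage three at 90°) — mislabeled.
Sample B: observations are consistent with Zircon.
Sample C: observations are consistent with Sphene.
Sample D: observations are consistent with Dolomite.
Sample E: observations are consistent with Talc.
Sample F: observations are consistent with Cassiterite.
Sample A is the mislabeled one.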